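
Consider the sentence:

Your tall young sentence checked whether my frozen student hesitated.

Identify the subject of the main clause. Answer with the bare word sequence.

In the main clause the verb is "checked"; the NP preceding it, "your tall young sentence", is the subject.

your tall young sentence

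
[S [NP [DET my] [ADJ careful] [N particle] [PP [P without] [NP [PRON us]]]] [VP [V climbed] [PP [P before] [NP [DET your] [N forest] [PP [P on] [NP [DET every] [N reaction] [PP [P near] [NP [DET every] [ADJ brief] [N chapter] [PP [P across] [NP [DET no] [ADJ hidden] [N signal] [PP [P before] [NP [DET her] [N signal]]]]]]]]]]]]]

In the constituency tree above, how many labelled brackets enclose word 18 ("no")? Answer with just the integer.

11

The word sits inside DET, which is inside NP, inside PP, inside NP, inside PP, inside NP, inside PP, inside NP, inside PP, inside VP, inside S — 11 brackets in all.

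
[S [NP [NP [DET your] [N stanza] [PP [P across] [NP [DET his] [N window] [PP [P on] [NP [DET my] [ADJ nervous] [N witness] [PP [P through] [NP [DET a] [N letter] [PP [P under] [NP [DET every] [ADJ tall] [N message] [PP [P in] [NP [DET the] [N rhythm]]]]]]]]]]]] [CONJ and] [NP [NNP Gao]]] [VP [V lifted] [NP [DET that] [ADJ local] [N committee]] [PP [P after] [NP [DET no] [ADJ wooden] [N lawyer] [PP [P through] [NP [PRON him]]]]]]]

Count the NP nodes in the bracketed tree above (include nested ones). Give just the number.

11

Scanning left to right, an opening `[NP` appears at word positions 1, 1, 4, 7, 11, 14, 18, 21, 23, 27, 31 — 11 in total.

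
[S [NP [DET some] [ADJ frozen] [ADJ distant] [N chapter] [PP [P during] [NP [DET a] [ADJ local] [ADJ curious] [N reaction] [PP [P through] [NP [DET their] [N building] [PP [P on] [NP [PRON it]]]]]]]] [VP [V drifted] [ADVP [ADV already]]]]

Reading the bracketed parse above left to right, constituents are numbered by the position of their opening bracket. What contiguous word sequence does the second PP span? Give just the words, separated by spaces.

through their building on it

The PP opening brackets appear, in order, over: "during a local curious reaction through their building on it"; "through their building on it"; "on it". The second one spans "through their building on it".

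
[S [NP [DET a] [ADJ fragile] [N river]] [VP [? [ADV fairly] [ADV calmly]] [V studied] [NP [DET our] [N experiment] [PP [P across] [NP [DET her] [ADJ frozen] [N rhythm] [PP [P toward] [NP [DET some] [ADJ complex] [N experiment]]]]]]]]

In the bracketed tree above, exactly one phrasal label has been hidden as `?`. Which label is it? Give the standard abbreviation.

ADVP

The `?` node immediately contains: ADV 'fairly', ADV 'calmly'. That is the internal structure of an adverb phrase, so the label is ADVP.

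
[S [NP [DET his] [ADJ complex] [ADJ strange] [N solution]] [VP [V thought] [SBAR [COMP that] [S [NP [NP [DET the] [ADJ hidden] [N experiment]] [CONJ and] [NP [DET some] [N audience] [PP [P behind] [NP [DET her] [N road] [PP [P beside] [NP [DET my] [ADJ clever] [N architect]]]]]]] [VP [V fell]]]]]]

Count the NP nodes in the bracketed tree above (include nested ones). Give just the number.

Scanning left to right, an opening `[NP` appears at word positions 1, 7, 7, 11, 14, 17 — 6 in total.

6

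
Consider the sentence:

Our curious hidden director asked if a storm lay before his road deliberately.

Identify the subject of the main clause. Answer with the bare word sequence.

"our curious hidden director" is the NP that combines with the VP headed by "asked" to form the main clause — the subject.

our curious hidden director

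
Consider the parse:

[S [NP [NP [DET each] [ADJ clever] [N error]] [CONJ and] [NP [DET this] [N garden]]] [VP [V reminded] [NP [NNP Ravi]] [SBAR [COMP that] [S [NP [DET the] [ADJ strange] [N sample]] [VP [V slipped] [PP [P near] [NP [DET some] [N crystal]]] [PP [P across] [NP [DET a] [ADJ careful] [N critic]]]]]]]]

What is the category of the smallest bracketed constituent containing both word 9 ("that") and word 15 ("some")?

SBAR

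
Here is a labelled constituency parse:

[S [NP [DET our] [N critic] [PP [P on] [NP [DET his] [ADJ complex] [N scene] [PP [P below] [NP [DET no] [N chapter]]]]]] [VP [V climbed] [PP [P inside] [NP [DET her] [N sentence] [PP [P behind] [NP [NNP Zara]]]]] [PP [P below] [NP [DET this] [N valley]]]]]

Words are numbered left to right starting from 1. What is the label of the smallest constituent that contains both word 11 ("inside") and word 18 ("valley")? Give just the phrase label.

VP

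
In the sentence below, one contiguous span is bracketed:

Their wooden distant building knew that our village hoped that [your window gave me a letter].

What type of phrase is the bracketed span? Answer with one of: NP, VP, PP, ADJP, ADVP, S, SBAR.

S

"gave" is the head of the bracketed span, so the span is a clause: S.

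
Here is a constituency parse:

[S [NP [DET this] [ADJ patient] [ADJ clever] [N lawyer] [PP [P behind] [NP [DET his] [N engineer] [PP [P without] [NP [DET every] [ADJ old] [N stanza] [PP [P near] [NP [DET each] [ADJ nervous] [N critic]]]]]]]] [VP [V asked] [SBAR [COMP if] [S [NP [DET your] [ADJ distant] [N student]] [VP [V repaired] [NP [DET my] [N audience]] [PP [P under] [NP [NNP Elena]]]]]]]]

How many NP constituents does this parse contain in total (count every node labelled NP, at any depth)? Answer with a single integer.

7

The NP constituents are: [NP this patient clever lawyer behind his engineer without every old stanza near each nervous critic]; [NP his engineer without every old stanza near each nervous critic]; [NP every old stanza near each nervous critic]; [NP each nervous critic]; [NP your distant student]; [NP my audience] …. Total: 7.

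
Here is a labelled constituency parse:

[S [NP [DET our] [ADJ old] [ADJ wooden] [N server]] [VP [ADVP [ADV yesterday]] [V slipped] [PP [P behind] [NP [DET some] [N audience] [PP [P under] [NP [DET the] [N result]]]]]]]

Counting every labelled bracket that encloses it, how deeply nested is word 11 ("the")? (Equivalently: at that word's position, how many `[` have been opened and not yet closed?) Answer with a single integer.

7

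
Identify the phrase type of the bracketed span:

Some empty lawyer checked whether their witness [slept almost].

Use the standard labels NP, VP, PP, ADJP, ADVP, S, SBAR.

"slept" is the head of the bracketed span, so the span is a verb phrase: VP.

VP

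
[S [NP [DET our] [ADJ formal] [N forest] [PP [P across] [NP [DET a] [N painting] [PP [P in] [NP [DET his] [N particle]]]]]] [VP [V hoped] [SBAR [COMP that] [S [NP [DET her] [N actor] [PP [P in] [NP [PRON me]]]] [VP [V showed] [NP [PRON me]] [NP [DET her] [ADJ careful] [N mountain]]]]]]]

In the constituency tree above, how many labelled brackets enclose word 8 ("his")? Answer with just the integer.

Counting open brackets not yet closed at "his": [S [NP [PP [NP [PP [NP [DET = 7.

7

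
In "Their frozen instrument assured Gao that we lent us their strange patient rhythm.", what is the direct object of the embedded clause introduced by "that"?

Within the embedded clause introduced by "that", the direct object of "lent" is "their strange patient rhythm".

their strange patient rhythm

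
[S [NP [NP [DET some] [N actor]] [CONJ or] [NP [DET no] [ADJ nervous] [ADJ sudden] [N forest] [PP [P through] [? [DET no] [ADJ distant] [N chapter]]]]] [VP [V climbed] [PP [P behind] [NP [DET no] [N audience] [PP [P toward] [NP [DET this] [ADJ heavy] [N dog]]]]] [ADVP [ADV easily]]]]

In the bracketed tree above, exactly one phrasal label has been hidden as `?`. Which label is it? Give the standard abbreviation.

NP

Looking at what the `?` directly dominates — DET 'no', ADJ 'distant', N 'chapter' — this is a noun phrase (NP).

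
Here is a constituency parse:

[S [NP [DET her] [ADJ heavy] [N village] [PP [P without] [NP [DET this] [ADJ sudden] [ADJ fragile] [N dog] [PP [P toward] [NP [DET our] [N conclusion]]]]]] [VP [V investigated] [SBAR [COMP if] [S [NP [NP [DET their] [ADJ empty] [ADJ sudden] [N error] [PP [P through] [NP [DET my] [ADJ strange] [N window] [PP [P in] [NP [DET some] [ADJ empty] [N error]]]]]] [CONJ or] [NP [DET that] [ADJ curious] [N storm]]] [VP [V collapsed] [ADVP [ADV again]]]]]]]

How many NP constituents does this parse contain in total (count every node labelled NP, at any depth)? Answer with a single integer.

8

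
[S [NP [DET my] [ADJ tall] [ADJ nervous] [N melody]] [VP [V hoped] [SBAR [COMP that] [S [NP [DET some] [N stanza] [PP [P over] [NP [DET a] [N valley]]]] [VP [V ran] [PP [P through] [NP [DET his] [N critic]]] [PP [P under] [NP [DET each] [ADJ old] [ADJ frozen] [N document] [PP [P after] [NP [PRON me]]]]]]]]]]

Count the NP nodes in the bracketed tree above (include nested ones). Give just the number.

6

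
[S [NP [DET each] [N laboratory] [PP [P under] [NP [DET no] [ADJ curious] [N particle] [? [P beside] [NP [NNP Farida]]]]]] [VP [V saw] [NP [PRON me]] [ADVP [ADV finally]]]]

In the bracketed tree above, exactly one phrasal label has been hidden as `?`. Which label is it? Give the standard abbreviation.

PP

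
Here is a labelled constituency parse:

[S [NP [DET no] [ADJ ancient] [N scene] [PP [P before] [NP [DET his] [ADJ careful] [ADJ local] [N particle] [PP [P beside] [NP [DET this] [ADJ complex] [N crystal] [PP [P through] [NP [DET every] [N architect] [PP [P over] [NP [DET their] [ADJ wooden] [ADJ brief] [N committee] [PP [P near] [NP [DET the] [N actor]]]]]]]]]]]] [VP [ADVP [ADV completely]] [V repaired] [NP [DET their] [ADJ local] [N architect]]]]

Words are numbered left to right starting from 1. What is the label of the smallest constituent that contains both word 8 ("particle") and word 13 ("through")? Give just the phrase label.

NP

Word 8 lies under S → NP → PP → NP → N; word 13 lies under S → NP → PP → NP → PP → NP → PP → P. The lowest shared node is the NP.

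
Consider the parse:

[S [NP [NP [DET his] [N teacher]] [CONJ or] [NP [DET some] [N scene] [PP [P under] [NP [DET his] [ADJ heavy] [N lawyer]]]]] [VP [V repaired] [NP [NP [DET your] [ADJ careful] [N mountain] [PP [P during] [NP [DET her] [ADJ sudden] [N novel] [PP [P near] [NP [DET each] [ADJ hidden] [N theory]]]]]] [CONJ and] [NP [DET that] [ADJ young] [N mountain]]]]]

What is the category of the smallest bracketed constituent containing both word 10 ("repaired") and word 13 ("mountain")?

Word 10 lies under S → VP → V; word 13 lies under S → VP → NP → NP → N. The lowest shared node is the VP.

VP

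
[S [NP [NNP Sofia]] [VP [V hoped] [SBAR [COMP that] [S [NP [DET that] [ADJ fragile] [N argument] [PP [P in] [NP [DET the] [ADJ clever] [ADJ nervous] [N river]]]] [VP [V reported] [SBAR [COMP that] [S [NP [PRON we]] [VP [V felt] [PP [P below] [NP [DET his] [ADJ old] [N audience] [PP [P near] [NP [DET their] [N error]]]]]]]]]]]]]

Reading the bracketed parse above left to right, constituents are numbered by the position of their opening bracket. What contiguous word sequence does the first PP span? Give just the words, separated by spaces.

Opening `[PP` markers occur at word positions 7, 16, 20; the first of these opens the constituent [PP in the clever nervous river].

in the clever nervous river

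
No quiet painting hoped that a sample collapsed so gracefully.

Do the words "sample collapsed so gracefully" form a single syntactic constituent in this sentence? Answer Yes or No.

No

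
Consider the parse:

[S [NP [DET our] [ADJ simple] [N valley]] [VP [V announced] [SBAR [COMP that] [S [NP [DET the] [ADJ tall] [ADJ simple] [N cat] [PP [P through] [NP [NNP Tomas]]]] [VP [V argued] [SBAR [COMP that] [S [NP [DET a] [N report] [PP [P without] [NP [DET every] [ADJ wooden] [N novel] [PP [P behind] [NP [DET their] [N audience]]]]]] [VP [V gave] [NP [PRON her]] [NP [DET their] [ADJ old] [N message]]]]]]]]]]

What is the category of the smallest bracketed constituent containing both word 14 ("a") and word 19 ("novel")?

NP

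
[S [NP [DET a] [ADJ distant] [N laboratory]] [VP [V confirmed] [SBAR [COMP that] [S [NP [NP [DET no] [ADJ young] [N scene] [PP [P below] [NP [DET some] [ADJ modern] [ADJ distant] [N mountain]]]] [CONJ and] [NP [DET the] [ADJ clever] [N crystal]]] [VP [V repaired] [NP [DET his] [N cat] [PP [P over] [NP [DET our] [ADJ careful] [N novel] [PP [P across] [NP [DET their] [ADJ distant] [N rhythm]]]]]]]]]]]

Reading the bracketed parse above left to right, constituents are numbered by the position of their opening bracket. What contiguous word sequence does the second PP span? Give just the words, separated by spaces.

over our careful novel across their distant rhythm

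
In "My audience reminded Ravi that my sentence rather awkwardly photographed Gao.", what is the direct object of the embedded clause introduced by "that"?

Gao

Within the embedded clause introduced by "that", the direct object of "photographed" is "Gao".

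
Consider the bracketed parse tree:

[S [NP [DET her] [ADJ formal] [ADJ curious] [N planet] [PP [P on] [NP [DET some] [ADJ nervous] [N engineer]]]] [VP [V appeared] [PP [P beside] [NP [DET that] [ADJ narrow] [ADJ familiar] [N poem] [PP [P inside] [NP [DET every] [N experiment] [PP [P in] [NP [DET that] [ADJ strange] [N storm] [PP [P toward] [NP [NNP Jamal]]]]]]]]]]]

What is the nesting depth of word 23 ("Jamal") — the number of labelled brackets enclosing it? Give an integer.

11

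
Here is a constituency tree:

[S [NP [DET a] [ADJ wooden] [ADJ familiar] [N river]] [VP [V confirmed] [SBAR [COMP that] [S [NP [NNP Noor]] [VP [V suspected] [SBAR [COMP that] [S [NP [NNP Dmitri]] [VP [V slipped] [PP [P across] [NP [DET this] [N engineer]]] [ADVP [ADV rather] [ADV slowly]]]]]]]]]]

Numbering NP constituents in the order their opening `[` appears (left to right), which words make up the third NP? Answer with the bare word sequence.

Opening `[NP` markers occur at word positions 1, 7, 10, 13; the third of these opens the constituent [NP Dmitri].

Dmitri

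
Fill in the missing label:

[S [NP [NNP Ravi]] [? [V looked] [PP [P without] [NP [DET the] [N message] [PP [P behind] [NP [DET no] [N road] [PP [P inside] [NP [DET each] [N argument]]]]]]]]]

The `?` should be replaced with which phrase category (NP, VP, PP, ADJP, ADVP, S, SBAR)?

VP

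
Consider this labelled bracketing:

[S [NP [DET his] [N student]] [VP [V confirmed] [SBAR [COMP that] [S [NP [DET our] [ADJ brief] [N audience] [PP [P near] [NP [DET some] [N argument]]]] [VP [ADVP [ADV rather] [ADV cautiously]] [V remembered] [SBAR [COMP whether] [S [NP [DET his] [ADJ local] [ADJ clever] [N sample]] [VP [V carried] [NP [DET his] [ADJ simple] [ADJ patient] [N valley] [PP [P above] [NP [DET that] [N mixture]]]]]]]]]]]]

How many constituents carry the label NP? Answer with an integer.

Listing each NP by its span: [NP his student]; [NP our brief audience near some argument]; [NP some argument]; [NP his local clever sample]; [NP his simple patient valley above that mixture]; [NP that mixture] — that makes 6.

6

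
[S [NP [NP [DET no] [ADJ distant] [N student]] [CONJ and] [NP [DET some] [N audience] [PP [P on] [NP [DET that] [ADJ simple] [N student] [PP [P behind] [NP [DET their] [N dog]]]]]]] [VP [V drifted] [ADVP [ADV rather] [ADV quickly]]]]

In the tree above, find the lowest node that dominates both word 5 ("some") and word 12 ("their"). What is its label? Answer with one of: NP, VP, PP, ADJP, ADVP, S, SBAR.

The smallest bracket enclosing both words is [NP some audience on that simple student behind their dog], so the label is NP.

NP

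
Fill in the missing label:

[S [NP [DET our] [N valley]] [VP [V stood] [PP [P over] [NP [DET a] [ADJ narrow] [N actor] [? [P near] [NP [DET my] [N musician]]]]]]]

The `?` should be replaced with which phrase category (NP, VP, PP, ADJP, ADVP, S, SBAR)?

PP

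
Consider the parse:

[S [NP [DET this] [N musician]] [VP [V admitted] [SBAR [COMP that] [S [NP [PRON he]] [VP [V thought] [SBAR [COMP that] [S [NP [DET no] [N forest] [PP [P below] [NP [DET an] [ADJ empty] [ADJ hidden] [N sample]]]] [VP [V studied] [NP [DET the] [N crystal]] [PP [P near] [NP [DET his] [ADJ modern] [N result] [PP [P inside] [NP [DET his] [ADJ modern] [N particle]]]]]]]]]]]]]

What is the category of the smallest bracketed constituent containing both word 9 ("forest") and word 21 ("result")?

S

Both words fall inside [S no forest below an empty hidden sample studied the crystal near his modern result inside his modern particle] (words 8–25), and no smaller constituent contains them both. Label: S.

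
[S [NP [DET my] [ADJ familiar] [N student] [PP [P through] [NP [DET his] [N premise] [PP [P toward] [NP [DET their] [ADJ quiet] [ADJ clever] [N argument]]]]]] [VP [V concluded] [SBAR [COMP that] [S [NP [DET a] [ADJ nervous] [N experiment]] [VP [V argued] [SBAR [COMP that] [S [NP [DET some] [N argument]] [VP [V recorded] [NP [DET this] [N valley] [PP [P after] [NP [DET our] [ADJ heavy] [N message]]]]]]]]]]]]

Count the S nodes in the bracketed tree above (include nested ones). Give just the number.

3

Scanning left to right, an opening `[S` appears at word positions 1, 14, 19 — 3 in total.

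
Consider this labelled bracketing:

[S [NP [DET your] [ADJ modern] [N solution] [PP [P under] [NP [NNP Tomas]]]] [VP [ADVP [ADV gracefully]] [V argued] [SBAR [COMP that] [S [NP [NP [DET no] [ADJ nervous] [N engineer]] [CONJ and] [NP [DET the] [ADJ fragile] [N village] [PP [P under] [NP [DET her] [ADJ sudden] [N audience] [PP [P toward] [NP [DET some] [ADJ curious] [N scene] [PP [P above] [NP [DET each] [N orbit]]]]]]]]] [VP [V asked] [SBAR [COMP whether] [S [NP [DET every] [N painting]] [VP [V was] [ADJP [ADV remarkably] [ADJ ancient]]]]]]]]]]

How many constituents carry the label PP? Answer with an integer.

4

Scanning left to right, an opening `[PP` appears at word positions 4, 16, 20, 24 — 4 in total.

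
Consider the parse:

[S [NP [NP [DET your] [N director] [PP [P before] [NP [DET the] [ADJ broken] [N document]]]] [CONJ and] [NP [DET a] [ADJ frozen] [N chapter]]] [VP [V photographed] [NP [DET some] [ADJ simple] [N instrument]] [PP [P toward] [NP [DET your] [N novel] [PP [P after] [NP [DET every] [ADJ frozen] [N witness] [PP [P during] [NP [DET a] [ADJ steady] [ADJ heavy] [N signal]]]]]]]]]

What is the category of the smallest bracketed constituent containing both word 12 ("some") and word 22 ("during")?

Both words fall inside [VP photographed some simple instrument toward your novel after every frozen witness during a steady heavy signal] (words 11–26), and no smaller constituent contains them both. Label: VP.

VP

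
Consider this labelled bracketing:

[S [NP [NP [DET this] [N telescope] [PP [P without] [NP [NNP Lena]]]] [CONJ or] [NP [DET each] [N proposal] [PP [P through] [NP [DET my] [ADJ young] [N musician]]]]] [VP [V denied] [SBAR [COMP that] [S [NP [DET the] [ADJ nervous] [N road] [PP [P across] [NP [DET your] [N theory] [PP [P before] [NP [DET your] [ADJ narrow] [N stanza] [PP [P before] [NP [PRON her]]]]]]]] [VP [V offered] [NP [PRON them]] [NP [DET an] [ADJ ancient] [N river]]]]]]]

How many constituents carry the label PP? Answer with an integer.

5

Scanning left to right, an opening `[PP` appears at word positions 3, 8, 17, 20, 24 — 5 in total.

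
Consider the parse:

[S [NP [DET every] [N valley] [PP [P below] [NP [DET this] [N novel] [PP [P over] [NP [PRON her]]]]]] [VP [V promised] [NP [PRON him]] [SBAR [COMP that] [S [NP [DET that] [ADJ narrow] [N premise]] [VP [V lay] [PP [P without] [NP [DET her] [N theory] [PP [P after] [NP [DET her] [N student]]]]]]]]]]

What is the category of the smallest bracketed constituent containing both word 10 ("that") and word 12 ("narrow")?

Both words fall inside [SBAR that that narrow premise lay without her theory after her student] (words 10–20), and no smaller constituent contains them both. Label: SBAR.

SBAR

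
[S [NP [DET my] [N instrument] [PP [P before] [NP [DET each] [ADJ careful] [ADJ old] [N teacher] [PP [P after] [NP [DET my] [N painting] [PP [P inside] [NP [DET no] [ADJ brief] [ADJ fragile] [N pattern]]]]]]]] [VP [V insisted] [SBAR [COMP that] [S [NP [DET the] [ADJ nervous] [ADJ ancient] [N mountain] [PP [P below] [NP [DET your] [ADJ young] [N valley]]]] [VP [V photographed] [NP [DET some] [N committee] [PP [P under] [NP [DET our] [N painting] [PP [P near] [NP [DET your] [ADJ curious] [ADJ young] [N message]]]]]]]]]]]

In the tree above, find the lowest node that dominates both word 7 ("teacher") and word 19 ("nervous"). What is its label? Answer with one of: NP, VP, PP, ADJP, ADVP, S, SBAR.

S

The smallest bracket enclosing both words is [S my instrument before each careful old teacher after my painting inside no brief fragile pattern insisted that the nervous ancient mountain below your young valley photographed some committee under our painting near your curious young message], so the label is S.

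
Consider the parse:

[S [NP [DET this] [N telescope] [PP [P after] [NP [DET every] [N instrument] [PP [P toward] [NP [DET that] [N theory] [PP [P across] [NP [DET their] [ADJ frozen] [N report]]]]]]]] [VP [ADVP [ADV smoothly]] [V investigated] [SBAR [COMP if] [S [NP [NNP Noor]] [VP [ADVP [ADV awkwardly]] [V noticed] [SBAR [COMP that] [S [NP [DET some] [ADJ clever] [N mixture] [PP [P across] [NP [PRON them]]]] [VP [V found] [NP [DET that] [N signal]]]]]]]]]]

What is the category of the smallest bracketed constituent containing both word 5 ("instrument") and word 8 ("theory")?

Both words fall inside [NP every instrument toward that theory across their frozen report] (words 4–12), and no smaller constituent contains them both. Label: NP.

NP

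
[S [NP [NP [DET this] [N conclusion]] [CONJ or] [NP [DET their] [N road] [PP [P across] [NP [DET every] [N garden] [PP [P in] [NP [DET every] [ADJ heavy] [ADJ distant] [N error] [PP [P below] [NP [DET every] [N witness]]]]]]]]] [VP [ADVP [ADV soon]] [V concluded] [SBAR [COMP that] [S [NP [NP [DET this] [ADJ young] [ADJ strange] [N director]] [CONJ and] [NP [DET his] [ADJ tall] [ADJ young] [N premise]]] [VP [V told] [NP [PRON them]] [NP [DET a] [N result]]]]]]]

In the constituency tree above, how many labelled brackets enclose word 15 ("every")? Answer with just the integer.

10

Path from the root down to the word: S → NP → NP → PP → NP → PP → NP → PP → NP → DET. That is 10 enclosing brackets.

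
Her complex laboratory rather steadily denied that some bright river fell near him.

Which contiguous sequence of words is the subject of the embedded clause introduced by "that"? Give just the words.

In the embedded clause introduced by "that" the verb is "fell"; the NP preceding it, "some bright river", is the subject.

some bright river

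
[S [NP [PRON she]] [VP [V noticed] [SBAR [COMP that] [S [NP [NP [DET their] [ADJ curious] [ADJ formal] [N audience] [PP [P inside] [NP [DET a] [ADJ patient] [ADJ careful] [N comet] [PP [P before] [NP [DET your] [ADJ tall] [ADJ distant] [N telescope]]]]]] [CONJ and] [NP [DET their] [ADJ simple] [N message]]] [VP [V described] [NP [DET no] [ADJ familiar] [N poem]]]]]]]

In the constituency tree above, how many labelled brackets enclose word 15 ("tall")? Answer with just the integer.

11

Path from the root down to the word: S → VP → SBAR → S → NP → NP → PP → NP → PP → NP → ADJ. That is 11 enclosing brackets.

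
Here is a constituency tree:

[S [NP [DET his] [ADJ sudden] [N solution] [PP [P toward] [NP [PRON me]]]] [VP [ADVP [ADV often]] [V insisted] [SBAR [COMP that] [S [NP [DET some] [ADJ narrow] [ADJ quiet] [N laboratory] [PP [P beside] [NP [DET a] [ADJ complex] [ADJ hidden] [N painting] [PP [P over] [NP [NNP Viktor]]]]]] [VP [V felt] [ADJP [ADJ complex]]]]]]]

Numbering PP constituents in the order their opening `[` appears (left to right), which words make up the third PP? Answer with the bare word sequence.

The PP opening brackets appear, in order, over: "toward me"; "beside a complex hidden painting over Viktor"; "over Viktor". The third one spans "over Viktor".

over Viktor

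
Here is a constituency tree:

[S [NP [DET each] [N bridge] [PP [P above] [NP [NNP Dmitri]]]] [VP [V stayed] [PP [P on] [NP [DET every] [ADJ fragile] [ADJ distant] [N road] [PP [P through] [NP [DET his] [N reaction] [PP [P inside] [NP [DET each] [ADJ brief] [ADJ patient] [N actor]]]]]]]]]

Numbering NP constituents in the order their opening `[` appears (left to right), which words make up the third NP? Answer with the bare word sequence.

In left-to-right order the NP constituents are "each bridge above Dmitri"; "Dmitri"; "every fragile distant road through his reaction inside each brief patient actor"; "his reaction inside each brief patient actor"; "each brief patient actor". Number 3 is "every fragile distant road through his reaction inside each brief patient actor".

every fragile distant road through his reaction inside each brief patient actor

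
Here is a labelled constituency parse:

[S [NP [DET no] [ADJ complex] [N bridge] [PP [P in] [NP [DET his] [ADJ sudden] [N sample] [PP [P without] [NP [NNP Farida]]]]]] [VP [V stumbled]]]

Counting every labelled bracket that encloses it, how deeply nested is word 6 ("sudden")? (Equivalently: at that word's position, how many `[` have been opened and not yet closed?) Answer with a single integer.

5

Counting open brackets not yet closed at "sudden": [S [NP [PP [NP [ADJ = 5.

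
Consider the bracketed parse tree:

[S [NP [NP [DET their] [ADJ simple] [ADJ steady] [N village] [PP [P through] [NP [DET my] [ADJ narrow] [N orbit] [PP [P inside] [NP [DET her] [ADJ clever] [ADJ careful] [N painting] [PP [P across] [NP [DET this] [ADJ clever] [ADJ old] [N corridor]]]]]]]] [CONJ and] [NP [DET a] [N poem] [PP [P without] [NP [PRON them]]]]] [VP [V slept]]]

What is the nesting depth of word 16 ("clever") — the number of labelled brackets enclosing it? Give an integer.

10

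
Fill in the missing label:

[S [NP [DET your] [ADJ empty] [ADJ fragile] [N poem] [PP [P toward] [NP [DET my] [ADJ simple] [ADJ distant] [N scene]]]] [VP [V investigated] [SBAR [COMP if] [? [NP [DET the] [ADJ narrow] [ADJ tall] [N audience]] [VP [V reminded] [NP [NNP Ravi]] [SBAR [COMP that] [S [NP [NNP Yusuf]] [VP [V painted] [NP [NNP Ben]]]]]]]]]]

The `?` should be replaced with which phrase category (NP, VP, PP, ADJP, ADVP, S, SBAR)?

S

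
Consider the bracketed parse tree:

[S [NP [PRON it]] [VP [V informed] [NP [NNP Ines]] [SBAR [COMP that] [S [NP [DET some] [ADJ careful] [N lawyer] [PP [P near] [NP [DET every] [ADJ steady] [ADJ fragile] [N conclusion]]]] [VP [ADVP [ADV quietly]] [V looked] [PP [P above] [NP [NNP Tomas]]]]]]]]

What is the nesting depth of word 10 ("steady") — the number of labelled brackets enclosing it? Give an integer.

8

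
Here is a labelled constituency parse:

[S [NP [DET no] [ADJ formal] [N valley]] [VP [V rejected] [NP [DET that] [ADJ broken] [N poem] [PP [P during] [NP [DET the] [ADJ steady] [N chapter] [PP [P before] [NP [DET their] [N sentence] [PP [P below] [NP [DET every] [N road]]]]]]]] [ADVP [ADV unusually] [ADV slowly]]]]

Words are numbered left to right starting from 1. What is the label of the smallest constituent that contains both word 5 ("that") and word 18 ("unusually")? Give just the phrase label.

VP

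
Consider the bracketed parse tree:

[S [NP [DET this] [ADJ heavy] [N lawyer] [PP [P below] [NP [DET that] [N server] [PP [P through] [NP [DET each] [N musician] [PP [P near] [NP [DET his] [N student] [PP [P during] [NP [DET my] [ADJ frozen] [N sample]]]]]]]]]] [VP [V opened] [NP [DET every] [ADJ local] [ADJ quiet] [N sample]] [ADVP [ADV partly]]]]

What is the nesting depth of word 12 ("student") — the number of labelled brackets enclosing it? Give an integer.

The word sits inside N, which is inside NP, inside PP, inside NP, inside PP, inside NP, inside PP, inside NP, inside S — 9 brackets in all.

9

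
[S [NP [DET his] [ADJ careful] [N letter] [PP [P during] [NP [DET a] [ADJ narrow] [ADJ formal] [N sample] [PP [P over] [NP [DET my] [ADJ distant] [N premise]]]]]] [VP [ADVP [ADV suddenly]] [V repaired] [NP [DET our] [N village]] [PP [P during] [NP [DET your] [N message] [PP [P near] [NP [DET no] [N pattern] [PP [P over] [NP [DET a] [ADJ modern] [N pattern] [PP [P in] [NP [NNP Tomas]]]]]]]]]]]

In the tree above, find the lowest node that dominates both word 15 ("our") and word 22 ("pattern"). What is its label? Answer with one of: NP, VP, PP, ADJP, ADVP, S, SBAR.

VP

The smallest bracket enclosing both words is [VP suddenly repaired our village during your message near no pattern over a modern pattern in Tomas], so the label is VP.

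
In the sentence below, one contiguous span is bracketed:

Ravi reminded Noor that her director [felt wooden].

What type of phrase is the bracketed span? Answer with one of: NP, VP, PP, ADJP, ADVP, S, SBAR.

VP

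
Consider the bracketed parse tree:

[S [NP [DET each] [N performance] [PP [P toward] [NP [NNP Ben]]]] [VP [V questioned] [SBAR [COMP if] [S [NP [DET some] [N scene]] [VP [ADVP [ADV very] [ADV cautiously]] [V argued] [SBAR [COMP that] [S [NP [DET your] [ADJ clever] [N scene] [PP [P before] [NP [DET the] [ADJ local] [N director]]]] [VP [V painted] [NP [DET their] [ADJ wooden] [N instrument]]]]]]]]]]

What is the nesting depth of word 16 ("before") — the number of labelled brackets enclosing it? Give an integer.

10

Path from the root down to the word: S → VP → SBAR → S → VP → SBAR → S → NP → PP → P. That is 10 enclosing brackets.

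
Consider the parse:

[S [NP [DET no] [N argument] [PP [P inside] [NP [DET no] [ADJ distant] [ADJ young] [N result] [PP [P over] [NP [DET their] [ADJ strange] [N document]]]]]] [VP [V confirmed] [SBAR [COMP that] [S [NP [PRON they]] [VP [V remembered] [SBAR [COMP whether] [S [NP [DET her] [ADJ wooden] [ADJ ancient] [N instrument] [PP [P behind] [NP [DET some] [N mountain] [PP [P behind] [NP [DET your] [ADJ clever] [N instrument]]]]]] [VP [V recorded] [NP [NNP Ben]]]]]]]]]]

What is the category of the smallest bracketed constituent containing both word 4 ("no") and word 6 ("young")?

NP

The smallest bracket enclosing both words is [NP no distant young result over their strange document], so the label is NP.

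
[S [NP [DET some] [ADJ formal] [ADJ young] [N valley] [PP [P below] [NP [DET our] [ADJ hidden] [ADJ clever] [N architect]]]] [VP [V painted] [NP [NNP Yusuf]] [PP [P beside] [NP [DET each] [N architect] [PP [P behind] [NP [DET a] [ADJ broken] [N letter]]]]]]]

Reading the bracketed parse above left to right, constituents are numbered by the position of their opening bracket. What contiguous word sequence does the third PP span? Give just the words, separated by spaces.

behind a broken letter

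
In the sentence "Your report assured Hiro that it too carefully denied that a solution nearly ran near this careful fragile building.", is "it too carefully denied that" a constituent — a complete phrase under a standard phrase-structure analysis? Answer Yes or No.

"it" belongs to the noun phrase "it" while "that" belongs to the verb phrase "too carefully denied that a solution nearly ran near this careful fragile building"; a span that runs across that boundary is not a single phrase.

No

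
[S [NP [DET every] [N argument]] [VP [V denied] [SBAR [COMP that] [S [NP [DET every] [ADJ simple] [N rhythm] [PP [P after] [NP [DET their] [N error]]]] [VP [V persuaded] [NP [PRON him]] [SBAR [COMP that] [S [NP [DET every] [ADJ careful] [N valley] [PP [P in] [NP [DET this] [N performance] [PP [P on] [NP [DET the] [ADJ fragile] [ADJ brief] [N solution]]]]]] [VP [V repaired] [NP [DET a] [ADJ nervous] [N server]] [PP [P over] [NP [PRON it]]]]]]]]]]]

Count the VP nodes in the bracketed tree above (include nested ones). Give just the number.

3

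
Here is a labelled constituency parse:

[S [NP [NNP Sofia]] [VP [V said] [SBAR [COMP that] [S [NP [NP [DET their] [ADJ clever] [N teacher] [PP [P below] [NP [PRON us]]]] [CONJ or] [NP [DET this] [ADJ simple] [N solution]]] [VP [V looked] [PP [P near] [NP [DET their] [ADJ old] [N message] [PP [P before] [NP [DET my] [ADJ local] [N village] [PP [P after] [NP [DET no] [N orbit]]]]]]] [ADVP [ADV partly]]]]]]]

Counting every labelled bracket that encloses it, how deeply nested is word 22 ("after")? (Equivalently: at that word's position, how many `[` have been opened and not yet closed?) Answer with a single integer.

Counting open brackets not yet closed at "after": [S [VP [SBAR [S [VP [PP [NP [PP [NP [PP [P = 11.

11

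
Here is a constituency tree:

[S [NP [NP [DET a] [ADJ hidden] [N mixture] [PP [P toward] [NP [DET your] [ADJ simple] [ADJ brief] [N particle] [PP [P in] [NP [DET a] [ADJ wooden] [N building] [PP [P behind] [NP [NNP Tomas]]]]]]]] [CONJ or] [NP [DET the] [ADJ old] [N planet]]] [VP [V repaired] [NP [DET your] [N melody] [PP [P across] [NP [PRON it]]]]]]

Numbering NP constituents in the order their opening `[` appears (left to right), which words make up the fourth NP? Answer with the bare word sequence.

In left-to-right order the NP constituents are "a hidden mixture toward your simple brief particle in a wooden building behind Tomas or the old planet"; "a hidden mixture toward your simple brief particle in a wooden building behind Tomas"; "your simple brief particle in a wooden building behind Tomas"; "a wooden building behind Tomas"; "Tomas"; "the old planet"; "your melody across it"; "it". Number 4 is "a wooden building behind Tomas".

a wooden building behind Tomas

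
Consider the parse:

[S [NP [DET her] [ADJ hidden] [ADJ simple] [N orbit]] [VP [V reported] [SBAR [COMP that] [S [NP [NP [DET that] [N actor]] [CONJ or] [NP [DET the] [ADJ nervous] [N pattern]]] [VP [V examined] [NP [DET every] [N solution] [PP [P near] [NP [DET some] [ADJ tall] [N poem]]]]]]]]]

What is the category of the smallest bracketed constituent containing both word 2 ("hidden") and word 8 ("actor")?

S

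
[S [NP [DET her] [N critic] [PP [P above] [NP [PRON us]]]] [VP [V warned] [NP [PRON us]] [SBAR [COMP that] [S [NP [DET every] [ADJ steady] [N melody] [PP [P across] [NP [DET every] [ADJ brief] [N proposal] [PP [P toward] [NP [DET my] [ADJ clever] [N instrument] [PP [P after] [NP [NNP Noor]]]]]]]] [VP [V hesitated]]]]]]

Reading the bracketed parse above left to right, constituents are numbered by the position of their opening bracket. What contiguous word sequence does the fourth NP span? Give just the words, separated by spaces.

every steady melody across every brief proposal toward my clever instrument after Noor

The NP opening brackets appear, in order, over: "her critic above us"; "us"; "us"; "every steady melody across every brief proposal toward my clever instrument after Noor"; "every brief proposal toward my clever instrument after Noor"; "my clever instrument after Noor"; "Noor". The fourth one spans "every steady melody across every brief proposal toward my clever instrument after Noor".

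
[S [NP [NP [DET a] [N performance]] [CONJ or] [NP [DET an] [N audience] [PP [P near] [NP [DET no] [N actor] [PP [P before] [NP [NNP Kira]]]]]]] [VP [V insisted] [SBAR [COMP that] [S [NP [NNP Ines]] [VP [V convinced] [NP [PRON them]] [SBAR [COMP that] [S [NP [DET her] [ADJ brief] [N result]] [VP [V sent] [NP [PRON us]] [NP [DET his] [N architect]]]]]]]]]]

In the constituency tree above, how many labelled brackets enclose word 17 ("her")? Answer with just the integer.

9

The word sits inside DET, which is inside NP, inside S, inside SBAR, inside VP, inside S, inside SBAR, inside VP, inside S — 9 brackets in all.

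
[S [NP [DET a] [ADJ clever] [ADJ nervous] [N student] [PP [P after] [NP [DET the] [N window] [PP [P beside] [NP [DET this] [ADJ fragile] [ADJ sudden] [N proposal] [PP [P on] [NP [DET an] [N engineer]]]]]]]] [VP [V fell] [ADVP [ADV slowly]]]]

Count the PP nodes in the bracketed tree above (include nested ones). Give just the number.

Scanning left to right, an opening `[PP` appears at word positions 5, 8, 13 — 3 in total.

3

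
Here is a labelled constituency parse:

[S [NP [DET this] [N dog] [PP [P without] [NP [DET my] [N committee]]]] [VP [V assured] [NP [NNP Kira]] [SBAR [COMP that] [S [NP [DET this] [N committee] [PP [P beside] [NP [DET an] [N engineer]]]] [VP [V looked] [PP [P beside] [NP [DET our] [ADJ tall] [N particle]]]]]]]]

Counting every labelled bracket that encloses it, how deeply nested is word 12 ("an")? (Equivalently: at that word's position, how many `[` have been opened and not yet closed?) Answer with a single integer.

Path from the root down to the word: S → VP → SBAR → S → NP → PP → NP → DET. That is 8 enclosing brackets.

8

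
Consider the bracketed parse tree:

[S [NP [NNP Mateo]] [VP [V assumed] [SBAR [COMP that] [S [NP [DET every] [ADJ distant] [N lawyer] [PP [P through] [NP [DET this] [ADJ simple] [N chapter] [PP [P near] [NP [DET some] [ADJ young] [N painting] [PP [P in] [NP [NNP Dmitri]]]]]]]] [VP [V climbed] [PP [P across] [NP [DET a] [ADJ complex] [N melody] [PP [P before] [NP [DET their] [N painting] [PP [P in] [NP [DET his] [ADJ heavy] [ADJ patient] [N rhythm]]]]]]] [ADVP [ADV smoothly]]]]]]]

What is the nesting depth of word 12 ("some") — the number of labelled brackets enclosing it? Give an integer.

10

The word sits inside DET, which is inside NP, inside PP, inside NP, inside PP, inside NP, inside S, inside SBAR, inside VP, inside S — 10 brackets in all.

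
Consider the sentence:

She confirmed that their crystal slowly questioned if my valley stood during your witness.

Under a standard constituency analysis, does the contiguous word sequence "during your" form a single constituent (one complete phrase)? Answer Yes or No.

No

The smallest constituent containing the whole sequence is the prepositional phrase [PP during your witness], but the sequence is only part of it — it straddles the boundary between preposition "during" and noun phrase "your witness".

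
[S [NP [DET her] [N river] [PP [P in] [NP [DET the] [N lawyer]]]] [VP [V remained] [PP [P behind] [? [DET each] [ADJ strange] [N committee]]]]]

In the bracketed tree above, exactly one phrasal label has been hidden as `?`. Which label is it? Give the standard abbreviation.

NP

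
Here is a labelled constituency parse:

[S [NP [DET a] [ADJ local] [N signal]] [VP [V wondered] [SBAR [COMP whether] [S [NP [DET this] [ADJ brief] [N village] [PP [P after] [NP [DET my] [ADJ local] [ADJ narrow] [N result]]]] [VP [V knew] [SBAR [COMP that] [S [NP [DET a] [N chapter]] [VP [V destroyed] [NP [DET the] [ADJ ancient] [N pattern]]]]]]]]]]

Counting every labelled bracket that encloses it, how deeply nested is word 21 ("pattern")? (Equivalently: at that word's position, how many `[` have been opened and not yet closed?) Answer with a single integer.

10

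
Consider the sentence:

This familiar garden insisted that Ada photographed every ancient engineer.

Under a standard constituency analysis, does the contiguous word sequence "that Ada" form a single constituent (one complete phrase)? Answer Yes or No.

The sequence begins inside the complementizer "that" and ends inside the clause "Ada photographed every ancient engineer"; it crosses a phrase boundary, so no single node in the tree spans exactly those words.

No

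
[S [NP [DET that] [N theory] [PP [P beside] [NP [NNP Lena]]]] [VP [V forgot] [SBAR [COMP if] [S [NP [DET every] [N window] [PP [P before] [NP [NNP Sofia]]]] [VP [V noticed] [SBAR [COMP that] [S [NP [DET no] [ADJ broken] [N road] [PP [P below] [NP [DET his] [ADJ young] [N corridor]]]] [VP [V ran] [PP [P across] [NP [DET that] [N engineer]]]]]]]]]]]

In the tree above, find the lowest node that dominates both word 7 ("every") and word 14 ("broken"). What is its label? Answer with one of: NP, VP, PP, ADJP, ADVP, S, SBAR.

S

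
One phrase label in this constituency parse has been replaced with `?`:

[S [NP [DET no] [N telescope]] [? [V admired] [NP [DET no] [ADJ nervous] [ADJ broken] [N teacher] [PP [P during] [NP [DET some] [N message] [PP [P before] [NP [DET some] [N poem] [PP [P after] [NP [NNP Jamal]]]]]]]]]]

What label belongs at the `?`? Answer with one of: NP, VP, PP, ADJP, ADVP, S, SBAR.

VP

Looking at what the `?` directly dominates — V 'admired', NP — this is a verb phrase (VP).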